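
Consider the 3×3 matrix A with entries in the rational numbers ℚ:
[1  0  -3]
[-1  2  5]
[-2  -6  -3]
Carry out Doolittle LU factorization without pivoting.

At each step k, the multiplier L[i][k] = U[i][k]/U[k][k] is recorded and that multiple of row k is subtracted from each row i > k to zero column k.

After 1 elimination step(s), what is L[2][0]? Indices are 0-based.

[col 0] pivot 1
  R1 -= -1*R0 → (0, 2, 2)  (L[1][0] := -1)
  R2 -= -2*R0 → (0, -6, -9)  (L[2][0] := -2)

L[2][0] = -2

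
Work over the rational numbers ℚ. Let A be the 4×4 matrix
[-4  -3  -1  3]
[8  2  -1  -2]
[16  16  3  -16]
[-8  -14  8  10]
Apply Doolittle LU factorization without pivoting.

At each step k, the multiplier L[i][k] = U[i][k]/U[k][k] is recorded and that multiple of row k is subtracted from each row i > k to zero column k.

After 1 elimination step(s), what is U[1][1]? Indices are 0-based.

Step 1: pivot at (0,0) is -4.
  row1 ← row1 − (-2)·row0  ⇒  L[1][0]=-2, U row1=(0, -4, -3, 4)
  row2 ← row2 − (-4)·row0  ⇒  L[2][0]=-4, U row2=(0, 4, -1, -4)
  row3 ← row3 − (2)·row0  ⇒  L[3][0]=2, U row3=(0, -8, 10, 4)

U[1][1] = -4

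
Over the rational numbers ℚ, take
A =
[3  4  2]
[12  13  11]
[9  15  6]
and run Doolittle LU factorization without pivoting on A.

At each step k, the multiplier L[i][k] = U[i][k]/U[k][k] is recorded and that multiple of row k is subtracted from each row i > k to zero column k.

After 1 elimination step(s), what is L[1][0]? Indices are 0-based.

[col 0] pivot 3
  R1 -= 4*R0 → (0, -3, 3)  (L[1][0] := 4)
  R2 -= 3*R0 → (0, 3, 0)  (L[2][0] := 3)

L[1][0] = 4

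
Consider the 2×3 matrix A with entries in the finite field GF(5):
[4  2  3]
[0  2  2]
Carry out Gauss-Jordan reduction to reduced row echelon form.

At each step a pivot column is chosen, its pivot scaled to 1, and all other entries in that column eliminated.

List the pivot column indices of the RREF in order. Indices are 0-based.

pivot columns: 0, 1

step 1: normalize row 0 (÷4) = (1, 3, 2)
step 2: normalize row 1 (÷2) = (0, 1, 1)
  row 0: subtract 3×row1 = (1, 0, 4)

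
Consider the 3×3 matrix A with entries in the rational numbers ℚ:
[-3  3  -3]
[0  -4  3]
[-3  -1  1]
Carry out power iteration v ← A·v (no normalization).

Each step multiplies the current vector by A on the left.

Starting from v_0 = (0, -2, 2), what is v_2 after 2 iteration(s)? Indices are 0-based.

v_2 = (66, -44, 26)

v_0 = (0, -2, 2).
v_1 = A·v_0 = (-12, 14, 4).
v_2 = A·v_1 = (66, -44, 26).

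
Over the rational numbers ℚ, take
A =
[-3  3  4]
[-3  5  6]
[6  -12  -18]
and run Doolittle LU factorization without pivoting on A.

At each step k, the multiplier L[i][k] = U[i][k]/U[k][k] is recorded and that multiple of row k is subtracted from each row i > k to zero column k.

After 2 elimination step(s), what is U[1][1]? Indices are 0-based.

U[1][1] = 2

k=0: U[0][0]=-3
  eliminate (1,0): mult=1, new row 1: (0, 2, 2); set L[1][0]=1
  eliminate (2,0): mult=-2, new row 2: (0, -6, -10); set L[2][0]=-2
k=1: U[1][1]=2
  eliminate (2,1): mult=-3, new row 2: (0, 0, -4); set L[2][1]=-3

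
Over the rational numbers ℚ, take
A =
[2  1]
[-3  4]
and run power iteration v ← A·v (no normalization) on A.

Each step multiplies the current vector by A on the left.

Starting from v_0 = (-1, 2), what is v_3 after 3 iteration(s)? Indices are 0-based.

v_3 = (66, 143)

v_0 = (-1, 2).
v_1 = A·v_0 = (0, 11).
v_2 = A·v_1 = (11, 44).
v_3 = A·v_2 = (66, 143).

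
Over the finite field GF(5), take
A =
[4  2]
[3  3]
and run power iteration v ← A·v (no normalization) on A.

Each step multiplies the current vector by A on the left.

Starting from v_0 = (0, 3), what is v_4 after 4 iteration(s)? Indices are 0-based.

v_0 = (0, 3).
v_1 = A·v_0 = (1, 4).
v_2 = A·v_1 = (2, 0).
v_3 = A·v_2 = (3, 1).
v_4 = A·v_3 = (4, 2).

v_4 = (4, 2)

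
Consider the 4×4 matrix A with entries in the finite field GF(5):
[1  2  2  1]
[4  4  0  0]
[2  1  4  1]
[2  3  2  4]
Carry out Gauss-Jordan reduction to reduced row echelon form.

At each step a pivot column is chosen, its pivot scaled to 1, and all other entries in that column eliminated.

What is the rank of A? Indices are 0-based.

step 1: normalize row 0 (÷1) = (1, 2, 2, 1)
  row 1: subtract 4×row0 = (0, 1, 2, 1)
  row 2: subtract 2×row0 = (0, 2, 0, 4)
  row 3: subtract 2×row0 = (0, 4, 3, 2)
step 2: normalize row 1 (÷1) = (0, 1, 2, 1)
  row 0: subtract 2×row1 = (1, 0, 3, 4)
  row 2: subtract 2×row1 = (0, 0, 1, 2)
  row 3: subtract 4×row1 = (0, 0, 0, 3)
step 3: normalize row 2 (÷1) = (0, 0, 1, 2)
  row 0: subtract 3×row2 = (1, 0, 0, 3)
  row 1: subtract 2×row2 = (0, 1, 0, 2)
step 4: normalize row 3 (÷3) = (0, 0, 0, 1)
  row 0: subtract 3×row3 = (1, 0, 0, 0)
  row 1: subtract 2×row3 = (0, 1, 0, 0)
  row 2: subtract 2×row3 = (0, 0, 1, 0)

rank = 4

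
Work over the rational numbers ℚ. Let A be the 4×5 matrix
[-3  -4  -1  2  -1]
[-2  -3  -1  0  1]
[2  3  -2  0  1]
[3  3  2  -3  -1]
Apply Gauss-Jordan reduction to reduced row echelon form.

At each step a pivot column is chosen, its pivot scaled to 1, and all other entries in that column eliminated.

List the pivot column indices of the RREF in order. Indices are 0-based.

[1] R0 /= -3  ⇒  (1, 4/3, 1/3, -2/3, 1/3)
     R1 -= -2·R0  ⇒  (0, -1/3, -1/3, -4/3, 5/3)
     R2 -= 2·R0  ⇒  (0, 1/3, -8/3, 4/3, 1/3)
     R3 -= 3·R0  ⇒  (0, -1, 1, -1, -2)
[2] R1 /= -1/3  ⇒  (0, 1, 1, 4, -5)
     R0 -= 4/3·R1  ⇒  (1, 0, -1, -6, 7)
     R2 -= 1/3·R1  ⇒  (0, 0, -3, 0, 2)
     R3 -= -1·R1  ⇒  (0, 0, 2, 3, -7)
[3] R2 /= -3  ⇒  (0, 0, 1, 0, -2/3)
     R0 -= -1·R2  ⇒  (1, 0, 0, -6, 19/3)
     R1 -= 1·R2  ⇒  (0, 1, 0, 4, -13/3)
     R3 -= 2·R2  ⇒  (0, 0, 0, 3, -17/3)
[4] R3 /= 3  ⇒  (0, 0, 0, 1, -17/9)
     R0 -= -6·R3  ⇒  (1, 0, 0, 0, -5)
     R1 -= 4·R3  ⇒  (0, 1, 0, 0, 29/9)

pivot columns: 0, 1, 2, 3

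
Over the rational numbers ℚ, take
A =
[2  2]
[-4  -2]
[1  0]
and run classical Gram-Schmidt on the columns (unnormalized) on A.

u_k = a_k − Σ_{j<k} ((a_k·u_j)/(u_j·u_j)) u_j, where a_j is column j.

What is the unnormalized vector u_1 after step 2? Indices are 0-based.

Step 1: u_0 = a_0 = (2, -4, 1).
Step 2: u_1 = a_1 − (4/7)·u_0 = (6/7, 2/7, -4/7).

u_1 = (6/7, 2/7, -4/7)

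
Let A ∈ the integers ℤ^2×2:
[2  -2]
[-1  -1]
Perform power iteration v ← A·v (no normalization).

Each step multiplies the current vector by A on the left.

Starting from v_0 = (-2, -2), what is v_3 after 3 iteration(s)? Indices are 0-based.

v_0 = (-2, -2).
v_1 = A·v_0 = (0, 4).
v_2 = A·v_1 = (-8, -4).
v_3 = A·v_2 = (-8, 12).

v_3 = (-8, 12)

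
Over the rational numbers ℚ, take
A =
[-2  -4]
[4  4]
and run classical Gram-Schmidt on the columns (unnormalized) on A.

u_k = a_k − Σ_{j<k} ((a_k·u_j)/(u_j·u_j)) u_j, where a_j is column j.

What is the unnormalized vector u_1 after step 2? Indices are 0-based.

Step 1: u_0 = a_0 = (-2, 4).
Step 2: u_1 = a_1 − (6/5)·u_0 = (-8/5, -4/5).

u_1 = (-8/5, -4/5)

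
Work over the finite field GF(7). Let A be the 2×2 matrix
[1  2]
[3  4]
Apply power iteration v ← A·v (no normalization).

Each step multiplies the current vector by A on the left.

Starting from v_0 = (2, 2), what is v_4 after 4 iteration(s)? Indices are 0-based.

v_4 = (5, 3)

v_0 = (2, 2).
v_1 = A·v_0 = (6, 0).
v_2 = A·v_1 = (6, 4).
v_3 = A·v_2 = (0, 6).
v_4 = A·v_3 = (5, 3).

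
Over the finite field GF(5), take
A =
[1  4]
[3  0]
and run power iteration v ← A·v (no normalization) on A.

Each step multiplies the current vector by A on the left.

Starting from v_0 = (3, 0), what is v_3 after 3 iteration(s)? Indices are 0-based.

v_0 = (3, 0).
v_1 = A·v_0 = (3, 4).
v_2 = A·v_1 = (4, 4).
v_3 = A·v_2 = (0, 2).

v_3 = (0, 2)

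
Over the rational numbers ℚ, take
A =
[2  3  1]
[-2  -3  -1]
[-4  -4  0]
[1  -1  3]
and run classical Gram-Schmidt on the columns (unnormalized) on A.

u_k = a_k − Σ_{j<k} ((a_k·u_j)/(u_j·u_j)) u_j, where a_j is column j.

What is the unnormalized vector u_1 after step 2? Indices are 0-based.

u_1 = (21/25, -21/25, 8/25, -52/25)

Step 1: u_0 = a_0 = (2, -2, -4, 1).
Step 2: u_1 = a_1 − (27/25)·u_0 = (21/25, -21/25, 8/25, -52/25).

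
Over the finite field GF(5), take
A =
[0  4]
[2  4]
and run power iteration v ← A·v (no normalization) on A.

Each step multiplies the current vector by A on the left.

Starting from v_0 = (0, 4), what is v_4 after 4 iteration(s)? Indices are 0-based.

v_0 = (0, 4).
v_1 = A·v_0 = (1, 1).
v_2 = A·v_1 = (4, 1).
v_3 = A·v_2 = (4, 2).
v_4 = A·v_3 = (3, 1).

v_4 = (3, 1)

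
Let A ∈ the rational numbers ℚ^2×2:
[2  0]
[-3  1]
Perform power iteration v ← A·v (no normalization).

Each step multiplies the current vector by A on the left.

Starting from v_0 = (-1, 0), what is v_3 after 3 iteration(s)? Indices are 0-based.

v_0 = (-1, 0).
v_1 = A·v_0 = (-2, 3).
v_2 = A·v_1 = (-4, 9).
v_3 = A·v_2 = (-8, 21).

v_3 = (-8, 21)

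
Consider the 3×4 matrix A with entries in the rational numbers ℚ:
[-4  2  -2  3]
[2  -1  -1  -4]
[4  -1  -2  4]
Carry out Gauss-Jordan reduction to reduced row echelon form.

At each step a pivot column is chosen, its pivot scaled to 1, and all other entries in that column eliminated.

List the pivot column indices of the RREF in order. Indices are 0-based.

pivot columns: 0, 1, 2

pivot(0,0)=-4: scale R0 → (1, -1/2, 1/2, -3/4)
  clear (1,0): R1 −= (2)R0 → (0, 0, -2, -5/2)
  clear (2,0): R2 −= (4)R0 → (0, 1, -4, 7)
pivot(1,1): swap R1↔R2
pivot(1,1)=1: scale R1 → (0, 1, -4, 7)
  clear (0,1): R0 −= (-1/2)R1 → (1, 0, -3/2, 11/4)
pivot(2,2)=-2: scale R2 → (0, 0, 1, 5/4)
  clear (0,2): R0 −= (-3/2)R2 → (1, 0, 0, 37/8)
  clear (1,2): R1 −= (-4)R2 → (0, 1, 0, 12)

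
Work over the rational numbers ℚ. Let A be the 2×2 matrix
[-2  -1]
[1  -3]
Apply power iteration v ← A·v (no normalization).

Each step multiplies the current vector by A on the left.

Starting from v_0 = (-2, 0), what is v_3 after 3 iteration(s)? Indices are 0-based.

v_3 = (2, -36)

v_0 = (-2, 0).
v_1 = A·v_0 = (4, -2).
v_2 = A·v_1 = (-6, 10).
v_3 = A·v_2 = (2, -36).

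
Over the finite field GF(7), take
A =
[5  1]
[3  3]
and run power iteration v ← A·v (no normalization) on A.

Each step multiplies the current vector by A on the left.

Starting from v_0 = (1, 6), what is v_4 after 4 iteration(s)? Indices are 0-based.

v_0 = (1, 6).
v_1 = A·v_0 = (4, 0).
v_2 = A·v_1 = (6, 5).
v_3 = A·v_2 = (0, 5).
v_4 = A·v_3 = (5, 1).

v_4 = (5, 1)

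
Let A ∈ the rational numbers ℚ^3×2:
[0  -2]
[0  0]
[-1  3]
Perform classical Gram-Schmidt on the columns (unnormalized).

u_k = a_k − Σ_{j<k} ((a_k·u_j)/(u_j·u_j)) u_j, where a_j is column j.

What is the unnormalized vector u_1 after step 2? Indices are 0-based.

Step 1: u_0 = a_0 = (0, 0, -1).
Step 2: u_1 = a_1 − (-3)·u_0 = (-2, 0, 0).

u_1 = (-2, 0, 0)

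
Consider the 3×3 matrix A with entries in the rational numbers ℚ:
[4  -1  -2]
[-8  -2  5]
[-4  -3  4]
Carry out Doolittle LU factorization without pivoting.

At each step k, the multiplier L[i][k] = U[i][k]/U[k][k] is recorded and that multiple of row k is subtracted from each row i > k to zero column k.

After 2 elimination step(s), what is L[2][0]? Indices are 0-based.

L[2][0] = -1

k=0: U[0][0]=4
  eliminate (1,0): mult=-2, new row 1: (0, -4, 1); set L[1][0]=-2
  eliminate (2,0): mult=-1, new row 2: (0, -4, 2); set L[2][0]=-1
k=1: U[1][1]=-4
  eliminate (2,1): mult=1, new row 2: (0, 0, 1); set L[2][1]=1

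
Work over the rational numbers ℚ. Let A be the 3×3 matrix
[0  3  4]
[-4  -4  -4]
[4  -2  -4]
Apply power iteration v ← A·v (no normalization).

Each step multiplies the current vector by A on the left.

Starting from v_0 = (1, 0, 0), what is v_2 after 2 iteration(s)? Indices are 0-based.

v_0 = (1, 0, 0).
v_1 = A·v_0 = (0, -4, 4).
v_2 = A·v_1 = (4, 0, -8).

v_2 = (4, 0, -8)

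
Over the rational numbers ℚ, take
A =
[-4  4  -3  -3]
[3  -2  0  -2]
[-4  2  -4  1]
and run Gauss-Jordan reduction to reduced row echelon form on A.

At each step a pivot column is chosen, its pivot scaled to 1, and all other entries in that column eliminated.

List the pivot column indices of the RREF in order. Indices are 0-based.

pivot columns: 0, 1, 2

step 1: normalize row 0 (÷-4) = (1, -1, 3/4, 3/4)
  row 1: subtract 3×row0 = (0, 1, -9/4, -17/4)
  row 2: subtract -4×row0 = (0, -2, -1, 4)
step 2: normalize row 1 (÷1) = (0, 1, -9/4, -17/4)
  row 0: subtract -1×row1 = (1, 0, -3/2, -7/2)
  row 2: subtract -2×row1 = (0, 0, -11/2, -9/2)
step 3: normalize row 2 (÷-11/2) = (0, 0, 1, 9/11)
  row 0: subtract -3/2×row2 = (1, 0, 0, -25/11)
  row 1: subtract -9/4×row2 = (0, 1, 0, -53/22)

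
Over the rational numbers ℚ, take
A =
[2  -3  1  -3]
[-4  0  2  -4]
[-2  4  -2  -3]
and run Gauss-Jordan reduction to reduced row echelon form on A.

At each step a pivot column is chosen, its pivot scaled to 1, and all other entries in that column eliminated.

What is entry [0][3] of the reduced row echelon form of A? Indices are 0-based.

pivot(0,0)=2: scale R0 → (1, -3/2, 1/2, -3/2)
  clear (1,0): R1 −= (-4)R0 → (0, -6, 4, -10)
  clear (2,0): R2 −= (-2)R0 → (0, 1, -1, -6)
pivot(1,1)=-6: scale R1 → (0, 1, -2/3, 5/3)
  clear (0,1): R0 −= (-3/2)R1 → (1, 0, -1/2, 1)
  clear (2,1): R2 −= (1)R1 → (0, 0, -1/3, -23/3)
pivot(2,2)=-1/3: scale R2 → (0, 0, 1, 23)
  clear (0,2): R0 −= (-1/2)R2 → (1, 0, 0, 25/2)
  clear (1,2): R1 −= (-2/3)R2 → (0, 1, 0, 17)

M[0][3] = 25/2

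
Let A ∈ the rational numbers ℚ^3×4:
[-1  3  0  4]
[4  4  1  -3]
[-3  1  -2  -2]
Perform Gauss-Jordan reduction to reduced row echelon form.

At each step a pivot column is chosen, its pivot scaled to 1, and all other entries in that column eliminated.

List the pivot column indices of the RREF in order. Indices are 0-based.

step 1: normalize row 0 (÷-1) = (1, -3, 0, -4)
  row 1: subtract 4×row0 = (0, 16, 1, 13)
  row 2: subtract -3×row0 = (0, -8, -2, -14)
step 2: normalize row 1 (÷16) = (0, 1, 1/16, 13/16)
  row 0: subtract -3×row1 = (1, 0, 3/16, -25/16)
  row 2: subtract -8×row1 = (0, 0, -3/2, -15/2)
step 3: normalize row 2 (÷-3/2) = (0, 0, 1, 5)
  row 0: subtract 3/16×row2 = (1, 0, 0, -5/2)
  row 1: subtract 1/16×row2 = (0, 1, 0, 1/2)

pivot columns: 0, 1, 2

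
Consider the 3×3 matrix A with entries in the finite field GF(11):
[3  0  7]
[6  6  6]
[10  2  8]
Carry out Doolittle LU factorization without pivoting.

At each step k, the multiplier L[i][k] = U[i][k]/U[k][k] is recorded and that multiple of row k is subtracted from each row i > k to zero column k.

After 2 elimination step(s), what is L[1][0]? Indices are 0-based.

[col 0] pivot 3
  R1 -= 2*R0 → (0, 6, 3)  (L[1][0] := 2)
  R2 -= 7*R0 → (0, 2, 3)  (L[2][0] := 7)
[col 1] pivot 6
  R2 -= 4*R1 → (0, 0, 2)  (L[2][1] := 4)

L[1][0] = 2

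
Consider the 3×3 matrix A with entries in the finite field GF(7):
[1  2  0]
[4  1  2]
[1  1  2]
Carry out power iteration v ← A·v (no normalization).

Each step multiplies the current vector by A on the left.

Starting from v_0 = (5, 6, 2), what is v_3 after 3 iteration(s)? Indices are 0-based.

v_3 = (4, 2, 2)

v_0 = (5, 6, 2).
v_1 = A·v_0 = (3, 2, 1).
v_2 = A·v_1 = (0, 2, 0).
v_3 = A·v_2 = (4, 2, 2).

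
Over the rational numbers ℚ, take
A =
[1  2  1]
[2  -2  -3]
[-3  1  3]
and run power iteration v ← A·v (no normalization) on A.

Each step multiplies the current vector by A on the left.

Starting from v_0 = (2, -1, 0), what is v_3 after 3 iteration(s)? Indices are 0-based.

v_0 = (2, -1, 0).
v_1 = A·v_0 = (0, 6, -7).
v_2 = A·v_1 = (5, 9, -15).
v_3 = A·v_2 = (8, 37, -51).

v_3 = (8, 37, -51)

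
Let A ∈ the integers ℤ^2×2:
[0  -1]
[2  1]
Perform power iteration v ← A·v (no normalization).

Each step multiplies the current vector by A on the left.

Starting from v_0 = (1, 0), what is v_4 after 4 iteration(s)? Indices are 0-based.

v_4 = (2, -6)

v_0 = (1, 0).
v_1 = A·v_0 = (0, 2).
v_2 = A·v_1 = (-2, 2).
v_3 = A·v_2 = (-2, -2).
v_4 = A·v_3 = (2, -6).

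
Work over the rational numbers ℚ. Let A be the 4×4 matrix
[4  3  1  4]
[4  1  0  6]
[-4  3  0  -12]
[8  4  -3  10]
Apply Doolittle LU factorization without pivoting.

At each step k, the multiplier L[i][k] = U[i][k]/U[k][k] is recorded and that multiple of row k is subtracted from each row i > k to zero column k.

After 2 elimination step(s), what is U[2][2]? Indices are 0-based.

k=0: U[0][0]=4
  eliminate (1,0): mult=1, new row 1: (0, -2, -1, 2); set L[1][0]=1
  eliminate (2,0): mult=-1, new row 2: (0, 6, 1, -8); set L[2][0]=-1
  eliminate (3,0): mult=2, new row 3: (0, -2, -5, 2); set L[3][0]=2
k=1: U[1][1]=-2
  eliminate (2,1): mult=-3, new row 2: (0, 0, -2, -2); set L[2][1]=-3
  eliminate (3,1): mult=1, new row 3: (0, 0, -4, 0); set L[3][1]=1

U[2][2] = -2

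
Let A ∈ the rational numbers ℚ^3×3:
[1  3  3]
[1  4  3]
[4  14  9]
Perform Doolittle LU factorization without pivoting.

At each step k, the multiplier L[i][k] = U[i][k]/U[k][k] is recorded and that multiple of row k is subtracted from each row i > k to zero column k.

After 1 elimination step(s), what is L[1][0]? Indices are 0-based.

L[1][0] = 1

k=0: U[0][0]=1
  eliminate (1,0): mult=1, new row 1: (0, 1, 0); set L[1][0]=1
  eliminate (2,0): mult=4, new row 2: (0, 2, -3); set L[2][0]=4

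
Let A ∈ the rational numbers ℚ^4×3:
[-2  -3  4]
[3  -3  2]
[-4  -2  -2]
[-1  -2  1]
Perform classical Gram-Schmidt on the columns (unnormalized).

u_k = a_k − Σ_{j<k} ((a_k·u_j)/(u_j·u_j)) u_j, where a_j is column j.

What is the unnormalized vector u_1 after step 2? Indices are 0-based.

u_1 = (-38/15, -37/10, -16/15, -53/30)

Step 1: u_0 = a_0 = (-2, 3, -4, -1).
Step 2: u_1 = a_1 − (7/30)·u_0 = (-38/15, -37/10, -16/15, -53/30).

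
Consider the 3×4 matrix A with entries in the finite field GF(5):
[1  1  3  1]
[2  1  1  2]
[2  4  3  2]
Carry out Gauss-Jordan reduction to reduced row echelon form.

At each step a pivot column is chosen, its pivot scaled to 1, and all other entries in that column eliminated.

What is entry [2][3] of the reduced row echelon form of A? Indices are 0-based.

step 1: normalize row 0 (÷1) = (1, 1, 3, 1)
  row 1: subtract 2×row0 = (0, 4, 0, 0)
  row 2: subtract 2×row0 = (0, 2, 2, 0)
step 2: normalize row 1 (÷4) = (0, 1, 0, 0)
  row 0: subtract 1×row1 = (1, 0, 3, 1)
  row 2: subtract 2×row1 = (0, 0, 2, 0)
step 3: normalize row 2 (÷2) = (0, 0, 1, 0)
  row 0: subtract 3×row2 = (1, 0, 0, 1)

M[2][3] = 0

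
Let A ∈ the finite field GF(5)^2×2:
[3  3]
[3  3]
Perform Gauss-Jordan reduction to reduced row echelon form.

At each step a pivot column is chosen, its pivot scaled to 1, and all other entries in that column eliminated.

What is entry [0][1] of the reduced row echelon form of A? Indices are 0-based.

M[0][1] = 1

[1] R0 /= 3  ⇒  (1, 1)
     R1 -= 3·R0  ⇒  (0, 0)
column 1 empty below row 1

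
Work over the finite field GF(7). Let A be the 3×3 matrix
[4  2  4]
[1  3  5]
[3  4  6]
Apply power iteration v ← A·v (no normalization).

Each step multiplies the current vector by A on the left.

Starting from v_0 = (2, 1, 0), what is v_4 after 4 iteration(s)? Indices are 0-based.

v_4 = (6, 0, 5)

v_0 = (2, 1, 0).
v_1 = A·v_0 = (3, 5, 3).
v_2 = A·v_1 = (6, 5, 5).
v_3 = A·v_2 = (5, 4, 5).
v_4 = A·v_3 = (6, 0, 5).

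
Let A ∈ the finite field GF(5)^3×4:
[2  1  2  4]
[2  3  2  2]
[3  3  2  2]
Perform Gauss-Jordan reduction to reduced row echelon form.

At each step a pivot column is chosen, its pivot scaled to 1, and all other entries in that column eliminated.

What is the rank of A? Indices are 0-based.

pivot(0,0)=2: scale R0 → (1, 3, 1, 2)
  clear (1,0): R1 −= (2)R0 → (0, 2, 0, 3)
  clear (2,0): R2 −= (3)R0 → (0, 4, 4, 1)
pivot(1,1)=2: scale R1 → (0, 1, 0, 4)
  clear (0,1): R0 −= (3)R1 → (1, 0, 1, 0)
  clear (2,1): R2 −= (4)R1 → (0, 0, 4, 0)
pivot(2,2)=4: scale R2 → (0, 0, 1, 0)
  clear (0,2): R0 −= (1)R2 → (1, 0, 0, 0)

rank = 3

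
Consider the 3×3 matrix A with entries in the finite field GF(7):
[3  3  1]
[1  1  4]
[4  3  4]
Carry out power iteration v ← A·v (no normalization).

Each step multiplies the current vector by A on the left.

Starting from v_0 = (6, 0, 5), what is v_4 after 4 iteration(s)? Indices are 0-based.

v_4 = (6, 0, 3)

v_0 = (6, 0, 5).
v_1 = A·v_0 = (2, 5, 2).
v_2 = A·v_1 = (2, 1, 3).
v_3 = A·v_2 = (5, 1, 2).
v_4 = A·v_3 = (6, 0, 3).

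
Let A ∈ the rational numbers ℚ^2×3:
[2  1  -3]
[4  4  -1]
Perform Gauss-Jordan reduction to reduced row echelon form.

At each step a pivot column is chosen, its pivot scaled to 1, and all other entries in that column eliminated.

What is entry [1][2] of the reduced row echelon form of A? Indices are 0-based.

M[1][2] = 5/2

pivot(0,0)=2: scale R0 → (1, 1/2, -3/2)
  clear (1,0): R1 −= (4)R0 → (0, 2, 5)
pivot(1,1)=2: scale R1 → (0, 1, 5/2)
  clear (0,1): R0 −= (1/2)R1 → (1, 0, -11/4)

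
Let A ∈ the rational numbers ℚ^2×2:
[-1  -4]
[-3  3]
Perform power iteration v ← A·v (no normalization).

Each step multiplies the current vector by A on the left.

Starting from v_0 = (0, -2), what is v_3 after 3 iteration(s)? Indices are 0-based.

v_0 = (0, -2).
v_1 = A·v_0 = (8, -6).
v_2 = A·v_1 = (16, -42).
v_3 = A·v_2 = (152, -174).

v_3 = (152, -174)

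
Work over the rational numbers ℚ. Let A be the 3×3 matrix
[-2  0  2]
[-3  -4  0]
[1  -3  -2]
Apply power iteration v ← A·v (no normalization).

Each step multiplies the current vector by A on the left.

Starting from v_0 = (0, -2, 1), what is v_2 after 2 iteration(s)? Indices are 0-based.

v_0 = (0, -2, 1).
v_1 = A·v_0 = (2, 8, 4).
v_2 = A·v_1 = (4, -38, -30).

v_2 = (4, -38, -30)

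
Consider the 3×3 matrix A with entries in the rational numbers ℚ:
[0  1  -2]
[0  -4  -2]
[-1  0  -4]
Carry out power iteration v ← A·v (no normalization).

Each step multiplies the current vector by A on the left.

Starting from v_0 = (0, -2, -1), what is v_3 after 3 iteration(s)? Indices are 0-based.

v_3 = (-16, 224, 62)

v_0 = (0, -2, -1).
v_1 = A·v_0 = (0, 10, 4).
v_2 = A·v_1 = (2, -48, -16).
v_3 = A·v_2 = (-16, 224, 62).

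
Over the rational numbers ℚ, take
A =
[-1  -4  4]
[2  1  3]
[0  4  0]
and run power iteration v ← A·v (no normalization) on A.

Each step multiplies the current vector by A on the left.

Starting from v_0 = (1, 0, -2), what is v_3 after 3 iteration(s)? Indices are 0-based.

v_3 = (-1, -20, -88)

v_0 = (1, 0, -2).
v_1 = A·v_0 = (-9, -4, 0).
v_2 = A·v_1 = (25, -22, -16).
v_3 = A·v_2 = (-1, -20, -88).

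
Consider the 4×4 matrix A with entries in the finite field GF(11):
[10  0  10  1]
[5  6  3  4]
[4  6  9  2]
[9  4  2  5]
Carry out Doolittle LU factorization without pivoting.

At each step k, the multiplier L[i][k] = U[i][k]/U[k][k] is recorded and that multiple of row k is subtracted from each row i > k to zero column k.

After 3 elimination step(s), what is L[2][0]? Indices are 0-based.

L[2][0] = 7

k=0: U[0][0]=10
  eliminate (1,0): mult=6, new row 1: (0, 6, 9, 9); set L[1][0]=6
  eliminate (2,0): mult=7, new row 2: (0, 6, 5, 6); set L[2][0]=7
  eliminate (3,0): mult=2, new row 3: (0, 4, 4, 3); set L[3][0]=2
k=1: U[1][1]=6
  eliminate (2,1): mult=1, new row 2: (0, 0, 7, 8); set L[2][1]=1
  eliminate (3,1): mult=8, new row 3: (0, 0, 9, 8); set L[3][1]=8
k=2: U[2][2]=7
  eliminate (3,2): mult=6, new row 3: (0, 0, 0, 4); set L[3][2]=6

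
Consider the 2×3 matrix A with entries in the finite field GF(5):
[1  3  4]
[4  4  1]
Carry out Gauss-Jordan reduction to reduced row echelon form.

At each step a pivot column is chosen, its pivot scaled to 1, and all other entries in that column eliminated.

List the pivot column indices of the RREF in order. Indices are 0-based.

[1] R0 /= 1  ⇒  (1, 3, 4)
     R1 -= 4·R0  ⇒  (0, 2, 0)
[2] R1 /= 2  ⇒  (0, 1, 0)
     R0 -= 3·R1  ⇒  (1, 0, 4)

pivot columns: 0, 1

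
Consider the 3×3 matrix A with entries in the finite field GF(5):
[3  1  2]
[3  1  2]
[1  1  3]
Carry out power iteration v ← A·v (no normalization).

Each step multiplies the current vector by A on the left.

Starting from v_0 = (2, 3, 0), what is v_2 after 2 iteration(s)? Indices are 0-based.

v_0 = (2, 3, 0).
v_1 = A·v_0 = (4, 4, 0).
v_2 = A·v_1 = (1, 1, 3).

v_2 = (1, 1, 3)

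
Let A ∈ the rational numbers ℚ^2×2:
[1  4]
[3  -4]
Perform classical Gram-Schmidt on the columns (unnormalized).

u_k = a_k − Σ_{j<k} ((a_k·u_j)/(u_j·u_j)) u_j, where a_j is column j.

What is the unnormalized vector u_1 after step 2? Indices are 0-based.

u_1 = (24/5, -8/5)

Step 1: u_0 = a_0 = (1, 3).
Step 2: u_1 = a_1 − (-4/5)·u_0 = (24/5, -8/5).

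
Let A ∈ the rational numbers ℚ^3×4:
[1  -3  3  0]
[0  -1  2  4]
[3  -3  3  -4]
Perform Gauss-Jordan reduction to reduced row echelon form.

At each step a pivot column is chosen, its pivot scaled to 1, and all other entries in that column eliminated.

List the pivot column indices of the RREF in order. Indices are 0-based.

pivot(0,0)=1: scale R0 → (1, -3, 3, 0)
  clear (2,0): R2 −= (3)R0 → (0, 6, -6, -4)
pivot(1,1)=-1: scale R1 → (0, 1, -2, -4)
  clear (0,1): R0 −= (-3)R1 → (1, 0, -3, -12)
  clear (2,1): R2 −= (6)R1 → (0, 0, 6, 20)
pivot(2,2)=6: scale R2 → (0, 0, 1, 10/3)
  clear (0,2): R0 −= (-3)R2 → (1, 0, 0, -2)
  clear (1,2): R1 −= (-2)R2 → (0, 1, 0, 8/3)

pivot columns: 0, 1, 2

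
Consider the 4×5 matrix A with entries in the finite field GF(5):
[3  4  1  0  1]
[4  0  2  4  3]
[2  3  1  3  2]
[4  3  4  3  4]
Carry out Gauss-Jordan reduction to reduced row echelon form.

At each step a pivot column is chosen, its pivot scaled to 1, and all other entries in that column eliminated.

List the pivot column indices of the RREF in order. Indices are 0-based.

pivot columns: 0, 1, 2, 3

[1] R0 /= 3  ⇒  (1, 3, 2, 0, 2)
     R1 -= 4·R0  ⇒  (0, 3, 4, 4, 0)
     R2 -= 2·R0  ⇒  (0, 2, 2, 3, 3)
     R3 -= 4·R0  ⇒  (0, 1, 1, 3, 1)
[2] R1 /= 3  ⇒  (0, 1, 3, 3, 0)
     R0 -= 3·R1  ⇒  (1, 0, 3, 1, 2)
     R2 -= 2·R1  ⇒  (0, 0, 1, 2, 3)
     R3 -= 1·R1  ⇒  (0, 0, 3, 0, 1)
[3] R2 /= 1  ⇒  (0, 0, 1, 2, 3)
     R0 -= 3·R2  ⇒  (1, 0, 0, 0, 3)
     R1 -= 3·R2  ⇒  (0, 1, 0, 2, 1)
     R3 -= 3·R2  ⇒  (0, 0, 0, 4, 2)
[4] R3 /= 4  ⇒  (0, 0, 0, 1, 3)
     R1 -= 2·R3  ⇒  (0, 1, 0, 0, 0)
     R2 -= 2·R3  ⇒  (0, 0, 1, 0, 2)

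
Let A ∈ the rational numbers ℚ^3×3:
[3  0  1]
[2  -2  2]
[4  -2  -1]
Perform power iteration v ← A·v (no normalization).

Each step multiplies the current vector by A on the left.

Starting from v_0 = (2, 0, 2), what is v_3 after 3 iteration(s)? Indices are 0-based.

v_3 = (100, 56, 86)

v_0 = (2, 0, 2).
v_1 = A·v_0 = (8, 8, 6).
v_2 = A·v_1 = (30, 12, 10).
v_3 = A·v_2 = (100, 56, 86).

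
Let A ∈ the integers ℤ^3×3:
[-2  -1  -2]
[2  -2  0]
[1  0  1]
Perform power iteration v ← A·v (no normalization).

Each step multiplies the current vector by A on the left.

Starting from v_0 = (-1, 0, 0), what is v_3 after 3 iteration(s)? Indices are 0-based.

v_0 = (-1, 0, 0).
v_1 = A·v_0 = (2, -2, -1).
v_2 = A·v_1 = (0, 8, 1).
v_3 = A·v_2 = (-10, -16, 1).

v_3 = (-10, -16, 1)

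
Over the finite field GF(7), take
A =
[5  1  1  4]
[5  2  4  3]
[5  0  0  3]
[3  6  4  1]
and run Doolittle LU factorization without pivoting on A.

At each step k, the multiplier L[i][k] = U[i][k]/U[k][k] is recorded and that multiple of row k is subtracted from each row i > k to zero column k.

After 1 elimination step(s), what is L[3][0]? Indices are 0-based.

L[3][0] = 2

k=0: U[0][0]=5
  eliminate (1,0): mult=1, new row 1: (0, 1, 3, 6); set L[1][0]=1
  eliminate (2,0): mult=1, new row 2: (0, 6, 6, 6); set L[2][0]=1
  eliminate (3,0): mult=2, new row 3: (0, 4, 2, 0); set L[3][0]=2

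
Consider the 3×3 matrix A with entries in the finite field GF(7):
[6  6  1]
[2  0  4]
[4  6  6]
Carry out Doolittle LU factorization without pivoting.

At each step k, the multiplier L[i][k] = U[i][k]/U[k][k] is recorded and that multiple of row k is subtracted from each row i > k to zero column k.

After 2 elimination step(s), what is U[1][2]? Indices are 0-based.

k=0: U[0][0]=6
  eliminate (1,0): mult=5, new row 1: (0, 5, 6); set L[1][0]=5
  eliminate (2,0): mult=3, new row 2: (0, 2, 3); set L[2][0]=3
k=1: U[1][1]=5
  eliminate (2,1): mult=6, new row 2: (0, 0, 2); set L[2][1]=6

U[1][2] = 6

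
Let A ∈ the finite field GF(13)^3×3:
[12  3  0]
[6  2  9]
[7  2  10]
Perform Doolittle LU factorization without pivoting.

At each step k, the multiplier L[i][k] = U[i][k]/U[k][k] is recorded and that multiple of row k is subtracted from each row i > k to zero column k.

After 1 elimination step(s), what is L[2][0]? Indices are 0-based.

k=0: U[0][0]=12
  eliminate (1,0): mult=7, new row 1: (0, 7, 9); set L[1][0]=7
  eliminate (2,0): mult=6, new row 2: (0, 10, 10); set L[2][0]=6

L[2][0] = 6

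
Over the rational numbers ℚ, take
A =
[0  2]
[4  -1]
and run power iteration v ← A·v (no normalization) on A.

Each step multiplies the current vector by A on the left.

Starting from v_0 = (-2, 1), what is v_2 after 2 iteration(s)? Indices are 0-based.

v_0 = (-2, 1).
v_1 = A·v_0 = (2, -9).
v_2 = A·v_1 = (-18, 17).

v_2 = (-18, 17)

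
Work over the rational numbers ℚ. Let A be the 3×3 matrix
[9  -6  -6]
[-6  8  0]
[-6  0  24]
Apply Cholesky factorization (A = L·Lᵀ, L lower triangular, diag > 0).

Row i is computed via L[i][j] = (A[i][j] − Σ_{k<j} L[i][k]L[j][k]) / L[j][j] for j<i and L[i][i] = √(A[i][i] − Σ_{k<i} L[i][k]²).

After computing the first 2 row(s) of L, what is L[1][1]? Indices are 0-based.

L[1][1] = 2

Step 1: L[0][0] = √(9) = 3.
  L[1][0] = (-6) / L[0][0] = -2.
Step 2: L[1][1] = √(4) = 2.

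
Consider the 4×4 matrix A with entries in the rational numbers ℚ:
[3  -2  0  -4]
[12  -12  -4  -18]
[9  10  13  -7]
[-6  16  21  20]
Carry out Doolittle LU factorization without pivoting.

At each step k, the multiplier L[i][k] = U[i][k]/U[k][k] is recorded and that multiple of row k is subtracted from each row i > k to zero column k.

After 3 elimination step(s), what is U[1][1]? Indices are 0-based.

k=0: U[0][0]=3
  eliminate (1,0): mult=4, new row 1: (0, -4, -4, -2); set L[1][0]=4
  eliminate (2,0): mult=3, new row 2: (0, 16, 13, 5); set L[2][0]=3
  eliminate (3,0): mult=-2, new row 3: (0, 12, 21, 12); set L[3][0]=-2
k=1: U[1][1]=-4
  eliminate (2,1): mult=-4, new row 2: (0, 0, -3, -3); set L[2][1]=-4
  eliminate (3,1): mult=-3, new row 3: (0, 0, 9, 6); set L[3][1]=-3
k=2: U[2][2]=-3
  eliminate (3,2): mult=-3, new row 3: (0, 0, 0, -3); set L[3][2]=-3

U[1][1] = -4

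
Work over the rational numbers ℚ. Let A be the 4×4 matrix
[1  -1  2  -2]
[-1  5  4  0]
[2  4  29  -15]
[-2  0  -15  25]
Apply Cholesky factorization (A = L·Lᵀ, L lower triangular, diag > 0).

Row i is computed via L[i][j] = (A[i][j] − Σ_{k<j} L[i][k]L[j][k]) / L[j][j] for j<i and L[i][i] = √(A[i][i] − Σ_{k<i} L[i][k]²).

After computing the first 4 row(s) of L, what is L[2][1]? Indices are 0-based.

Step 1: L[0][0] = √(1) = 1.
  L[1][0] = (-1) / L[0][0] = -1.
Step 2: L[1][1] = √(4) = 2.
  L[2][0] = (2) / L[0][0] = 2.
  L[2][1] = (6) / L[1][1] = 3.
Step 3: L[2][2] = √(16) = 4.
  L[3][0] = (-2) / L[0][0] = -2.
  L[3][1] = (-2) / L[1][1] = -1.
  L[3][2] = (-8) / L[2][2] = -2.
Step 4: L[3][3] = √(16) = 4.

L[2][1] = 3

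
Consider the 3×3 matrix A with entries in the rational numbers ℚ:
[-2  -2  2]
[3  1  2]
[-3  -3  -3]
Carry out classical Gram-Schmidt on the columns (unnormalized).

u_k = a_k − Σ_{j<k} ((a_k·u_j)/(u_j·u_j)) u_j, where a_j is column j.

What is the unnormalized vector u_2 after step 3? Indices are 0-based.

u_2 = (36/13, 0, -24/13)

Step 1: u_0 = a_0 = (-2, 3, -3).
Step 2: u_1 = a_1 − (8/11)·u_0 = (-6/11, -13/11, -9/11).
Step 3: u_2 = a_2 − (1/2)·u_0 − (-11/26)·u_1 = (36/13, 0, -24/13).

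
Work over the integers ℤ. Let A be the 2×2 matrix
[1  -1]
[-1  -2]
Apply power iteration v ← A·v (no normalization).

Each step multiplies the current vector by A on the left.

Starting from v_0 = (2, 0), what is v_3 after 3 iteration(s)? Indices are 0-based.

v_0 = (2, 0).
v_1 = A·v_0 = (2, -2).
v_2 = A·v_1 = (4, 2).
v_3 = A·v_2 = (2, -8).

v_3 = (2, -8)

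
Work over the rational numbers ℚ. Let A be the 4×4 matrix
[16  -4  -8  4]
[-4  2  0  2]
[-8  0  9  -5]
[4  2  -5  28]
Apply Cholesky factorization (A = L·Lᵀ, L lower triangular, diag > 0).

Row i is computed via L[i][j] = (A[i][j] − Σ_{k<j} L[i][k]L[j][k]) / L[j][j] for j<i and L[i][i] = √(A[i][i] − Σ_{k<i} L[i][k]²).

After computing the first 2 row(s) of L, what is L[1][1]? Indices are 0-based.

L[1][1] = 1

Step 1: L[0][0] = √(16) = 4.
  L[1][0] = (-4) / L[0][0] = -1.
Step 2: L[1][1] = √(1) = 1.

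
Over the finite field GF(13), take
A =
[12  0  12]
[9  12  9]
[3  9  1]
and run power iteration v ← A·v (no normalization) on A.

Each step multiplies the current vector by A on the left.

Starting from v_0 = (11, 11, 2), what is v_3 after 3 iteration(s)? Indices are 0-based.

v_3 = (8, 11, 4)

v_0 = (11, 11, 2).
v_1 = A·v_0 = (0, 2, 4).
v_2 = A·v_1 = (9, 8, 9).
v_3 = A·v_2 = (8, 11, 4).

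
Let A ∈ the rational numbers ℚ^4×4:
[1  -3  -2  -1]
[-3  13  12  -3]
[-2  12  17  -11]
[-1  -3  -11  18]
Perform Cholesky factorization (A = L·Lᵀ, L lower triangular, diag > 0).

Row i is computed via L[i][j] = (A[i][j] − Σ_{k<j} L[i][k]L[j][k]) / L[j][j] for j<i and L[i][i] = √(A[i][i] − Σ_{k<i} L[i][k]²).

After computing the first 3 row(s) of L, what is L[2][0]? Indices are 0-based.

L[2][0] = -2

Step 1: L[0][0] = √(1) = 1.
  L[1][0] = (-3) / L[0][0] = -3.
Step 2: L[1][1] = √(4) = 2.
  L[2][0] = (-2) / L[0][0] = -2.
  L[2][1] = (6) / L[1][1] = 3.
Step 3: L[2][2] = √(4) = 2.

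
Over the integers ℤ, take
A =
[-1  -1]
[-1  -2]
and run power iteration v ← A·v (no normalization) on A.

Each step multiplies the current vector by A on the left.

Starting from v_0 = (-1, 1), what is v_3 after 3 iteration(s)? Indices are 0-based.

v_3 = (-3, -5)

v_0 = (-1, 1).
v_1 = A·v_0 = (0, -1).
v_2 = A·v_1 = (1, 2).
v_3 = A·v_2 = (-3, -5).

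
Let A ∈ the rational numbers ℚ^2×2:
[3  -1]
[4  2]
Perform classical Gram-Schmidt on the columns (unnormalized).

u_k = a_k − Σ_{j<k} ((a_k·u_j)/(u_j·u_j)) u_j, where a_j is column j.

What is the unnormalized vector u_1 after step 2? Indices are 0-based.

Step 1: u_0 = a_0 = (3, 4).
Step 2: u_1 = a_1 − (1/5)·u_0 = (-8/5, 6/5).

u_1 = (-8/5, 6/5)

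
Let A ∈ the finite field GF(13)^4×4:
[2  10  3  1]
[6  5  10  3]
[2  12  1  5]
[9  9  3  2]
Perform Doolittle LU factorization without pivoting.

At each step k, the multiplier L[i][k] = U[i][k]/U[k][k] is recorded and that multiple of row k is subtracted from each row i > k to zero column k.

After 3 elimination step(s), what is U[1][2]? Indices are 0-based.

U[1][2] = 1

Step 1: pivot at (0,0) is 2.
  row1 ← row1 − (3)·row0  ⇒  L[1][0]=3, U row1=(0, 1, 1, 0)
  row2 ← row2 − (1)·row0  ⇒  L[2][0]=1, U row2=(0, 2, 11, 4)
  row3 ← row3 − (11)·row0  ⇒  L[3][0]=11, U row3=(0, 3, 9, 4)
Step 2: pivot at (1,1) is 1.
  row2 ← row2 − (2)·row1  ⇒  L[2][1]=2, U row2=(0, 0, 9, 4)
  row3 ← row3 − (3)·row1  ⇒  L[3][1]=3, U row3=(0, 0, 6, 4)
Step 3: pivot at (2,2) is 9.
  row3 ← row3 − (5)·row2  ⇒  L[3][2]=5, U row3=(0, 0, 0, 10)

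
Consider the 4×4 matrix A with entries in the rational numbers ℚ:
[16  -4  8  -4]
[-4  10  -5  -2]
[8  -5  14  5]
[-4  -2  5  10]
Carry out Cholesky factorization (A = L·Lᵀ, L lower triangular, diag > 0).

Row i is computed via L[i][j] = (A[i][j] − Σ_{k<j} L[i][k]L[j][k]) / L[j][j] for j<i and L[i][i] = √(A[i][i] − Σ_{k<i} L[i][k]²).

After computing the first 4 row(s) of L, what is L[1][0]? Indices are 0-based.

Step 1: L[0][0] = √(16) = 4.
  L[1][0] = (-4) / L[0][0] = -1.
Step 2: L[1][1] = √(9) = 3.
  L[2][0] = (8) / L[0][0] = 2.
  L[2][1] = (-3) / L[1][1] = -1.
Step 3: L[2][2] = √(9) = 3.
  L[3][0] = (-4) / L[0][0] = -1.
  L[3][1] = (-3) / L[1][1] = -1.
  L[3][2] = (6) / L[2][2] = 2.
Step 4: L[3][3] = √(4) = 2.

L[1][0] = -1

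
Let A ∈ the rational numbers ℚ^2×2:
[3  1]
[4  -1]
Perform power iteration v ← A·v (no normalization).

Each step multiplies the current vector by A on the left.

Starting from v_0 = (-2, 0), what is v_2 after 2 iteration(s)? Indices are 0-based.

v_2 = (-26, -16)

v_0 = (-2, 0).
v_1 = A·v_0 = (-6, -8).
v_2 = A·v_1 = (-26, -16).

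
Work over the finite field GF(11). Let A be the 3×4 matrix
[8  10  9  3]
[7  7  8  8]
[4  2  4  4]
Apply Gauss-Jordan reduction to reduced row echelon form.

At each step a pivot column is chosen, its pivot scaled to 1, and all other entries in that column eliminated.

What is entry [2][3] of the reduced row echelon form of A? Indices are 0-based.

[1] R0 /= 8  ⇒  (1, 4, 8, 10)
     R1 -= 7·R0  ⇒  (0, 1, 7, 4)
     R2 -= 4·R0  ⇒  (0, 8, 5, 8)
[2] R1 /= 1  ⇒  (0, 1, 7, 4)
     R0 -= 4·R1  ⇒  (1, 0, 2, 5)
     R2 -= 8·R1  ⇒  (0, 0, 4, 9)
[3] R2 /= 4  ⇒  (0, 0, 1, 5)
     R0 -= 2·R2  ⇒  (1, 0, 0, 6)
     R1 -= 7·R2  ⇒  (0, 1, 0, 2)

M[2][3] = 5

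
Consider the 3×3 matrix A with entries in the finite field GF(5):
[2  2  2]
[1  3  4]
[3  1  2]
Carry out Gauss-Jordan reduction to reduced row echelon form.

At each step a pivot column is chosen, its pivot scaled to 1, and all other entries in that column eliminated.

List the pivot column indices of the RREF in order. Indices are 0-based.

pivot columns: 0, 1, 2

pivot(0,0)=2: scale R0 → (1, 1, 1)
  clear (1,0): R1 −= (1)R0 → (0, 2, 3)
  clear (2,0): R2 −= (3)R0 → (0, 3, 4)
pivot(1,1)=2: scale R1 → (0, 1, 4)
  clear (0,1): R0 −= (1)R1 → (1, 0, 2)
  clear (2,1): R2 −= (3)R1 → (0, 0, 2)
pivot(2,2)=2: scale R2 → (0, 0, 1)
  clear (0,2): R0 −= (2)R2 → (1, 0, 0)
  clear (1,2): R1 −= (4)R2 → (0, 1, 0)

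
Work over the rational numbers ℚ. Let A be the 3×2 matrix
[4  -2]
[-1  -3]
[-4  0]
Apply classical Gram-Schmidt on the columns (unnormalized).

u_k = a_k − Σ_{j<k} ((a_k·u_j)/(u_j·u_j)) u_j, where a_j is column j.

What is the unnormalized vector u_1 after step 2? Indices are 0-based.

Step 1: u_0 = a_0 = (4, -1, -4).
Step 2: u_1 = a_1 − (-5/33)·u_0 = (-46/33, -104/33, -20/33).

u_1 = (-46/33, -104/33, -20/33)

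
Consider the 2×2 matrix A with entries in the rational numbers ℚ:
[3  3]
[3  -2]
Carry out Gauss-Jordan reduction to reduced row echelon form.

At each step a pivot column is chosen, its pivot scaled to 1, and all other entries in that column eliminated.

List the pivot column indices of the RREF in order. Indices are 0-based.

pivot(0,0)=3: scale R0 → (1, 1)
  clear (1,0): R1 −= (3)R0 → (0, -5)
pivot(1,1)=-5: scale R1 → (0, 1)
  clear (0,1): R0 −= (1)R1 → (1, 0)

pivot columns: 0, 1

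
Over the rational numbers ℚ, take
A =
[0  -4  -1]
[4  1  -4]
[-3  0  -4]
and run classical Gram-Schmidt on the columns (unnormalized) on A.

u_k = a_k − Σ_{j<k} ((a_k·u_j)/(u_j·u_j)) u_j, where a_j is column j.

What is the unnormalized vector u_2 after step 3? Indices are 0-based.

Step 1: u_0 = a_0 = (0, 4, -3).
Step 2: u_1 = a_1 − (4/25)·u_0 = (-4, 9/25, 12/25).
Step 3: u_2 = a_2 − (-4/25)·u_0 − (16/409)·u_1 = (-345/409, -1380/409, -1840/409).

u_2 = (-345/409, -1380/409, -1840/409)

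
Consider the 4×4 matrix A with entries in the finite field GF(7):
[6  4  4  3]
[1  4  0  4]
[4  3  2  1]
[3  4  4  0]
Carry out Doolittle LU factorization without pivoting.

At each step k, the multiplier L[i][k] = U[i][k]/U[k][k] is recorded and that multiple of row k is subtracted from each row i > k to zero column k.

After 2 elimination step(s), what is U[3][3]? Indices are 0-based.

[col 0] pivot 6
  R1 -= 6*R0 → (0, 1, 4, 0)  (L[1][0] := 6)
  R2 -= 3*R0 → (0, 5, 4, 6)  (L[2][0] := 3)
  R3 -= 4*R0 → (0, 2, 2, 2)  (L[3][0] := 4)
[col 1] pivot 1
  R2 -= 5*R1 → (0, 0, 5, 6)  (L[2][1] := 5)
  R3 -= 2*R1 → (0, 0, 1, 2)  (L[3][1] := 2)

U[3][3] = 2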